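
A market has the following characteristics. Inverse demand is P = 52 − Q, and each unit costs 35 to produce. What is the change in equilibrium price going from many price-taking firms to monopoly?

Equilibrium price rises by 8.5

Perfect competition: P = MC = 35, so 52 − Q = 35 and Q = 17.
A monopolist chooses Q where MR = MC. MR = 52 − 2Q; setting this equal to 35 gives Q = 8.5 and P = 43.5.
Change in equilibrium price: 43.5 − 35 = 8.5.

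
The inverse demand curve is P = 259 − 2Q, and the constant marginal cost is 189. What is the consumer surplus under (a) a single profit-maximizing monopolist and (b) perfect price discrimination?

Monopoly: CS = 306.25; Perfect PD: CS = 0

Monopoly sets MR = MC: 259 − 4Q = 189 ⇒ Q = 17.5, P = 259 − 2·17.5 = 224.
CS = ½·(259 − 224)·17.5 = 306.25.
Under first-degree price discrimination the firm charges each unit its demand price and produces up to where P = MC, i.e. Q = 35. Consumer surplus is zero; producer surplus equals total surplus.
CS = 0.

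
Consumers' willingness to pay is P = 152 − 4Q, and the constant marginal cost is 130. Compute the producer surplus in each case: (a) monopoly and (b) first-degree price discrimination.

The monopolist equates marginal revenue to marginal cost: 152 − 8Q = 130, so Q = 2.75. From demand, P = 141.
PS = (141 − 130)·2.75 = 30.25.
With perfect price discrimination, output is the efficient level Q = 5.5 (where demand meets MC), but every buyer pays their willingness to pay: CS = 0 and PS = total surplus.
PS = ½·(152 − 130)·5.5 = 60.5.

Monopoly: PS = 30.25; Perfect PD: PS = 60.5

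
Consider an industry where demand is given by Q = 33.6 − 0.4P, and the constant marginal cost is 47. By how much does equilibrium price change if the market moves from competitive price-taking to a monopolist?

Inverting demand: P = 84 − 2.5Q.
Under competition P = MC = 47, so Q = (84 − 47)/2.5 = 14.8.
A monopolist chooses Q where MR = MC. MR = 84 − 5Q; setting this equal to 47 gives Q = 7.4 and P = 65.5.
Change in equilibrium price: 65.5 − 47 = 18.5.

Equilibrium price rises by 18.5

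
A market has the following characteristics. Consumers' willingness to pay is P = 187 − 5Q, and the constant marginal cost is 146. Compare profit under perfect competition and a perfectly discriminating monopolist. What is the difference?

π rises by 168.1

Under competition P = MC = 146, so Q = (187 − 146)/5 = 8.2.
Profit = (146 − 146)·8.2 = 0.
A perfectly discriminating monopolist sells every unit with P(Q) ≥ MC(Q), so output equals the competitive quantity Q = 8.2. Each buyer pays their reservation price, so CS = 0 and the firm captures all surplus.
PS equals the full surplus area, 168.1. Profit = 168.1 = 168.1.
Change in profit: 168.1 − 0 = 168.1.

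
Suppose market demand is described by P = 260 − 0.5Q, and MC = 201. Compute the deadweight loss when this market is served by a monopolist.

Perfect competition: P = MC = 201, so 260 − 0.5Q = 201 and Q = 118.
A monopolist chooses Q where MR = MC. MR = 260 − Q; setting this equal to 201 gives Q = 59 and P = 230.5.
DWL is the triangle between Q = 59 and Q = 118: ½·(118 − 59)·(230.5 − 201) = 870.25.

DWL = 870.25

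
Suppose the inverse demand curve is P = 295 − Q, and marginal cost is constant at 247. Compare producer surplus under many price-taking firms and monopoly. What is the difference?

Producer surplus rises by 576

Perfect competition: P = MC = 247, so 295 − Q = 247 and Q = 48.
PS = (247 − 247)·48 = 0.
Monopoly sets MR = MC: 295 − 2Q = 247 ⇒ Q = 24, P = 295 − 24 = 271.
PS = (271 − 247)·24 = 576.
Change in producer surplus: 576 − 0 = 576.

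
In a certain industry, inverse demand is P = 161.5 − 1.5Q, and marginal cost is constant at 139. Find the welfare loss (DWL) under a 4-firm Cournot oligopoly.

DWL = 6.75

Competitive firms price at marginal cost: P = 139, giving Q = 15.
Cournot with 4 identical firms: the symmetric best-response condition is 161.5 − 7.5q = 139. Each firm produces q = 3, total output Q = 12, price P = 143.5.
DWL is the triangle between Q = 12 and Q = 15: ½·(15 − 12)·(143.5 − 139) = 6.75.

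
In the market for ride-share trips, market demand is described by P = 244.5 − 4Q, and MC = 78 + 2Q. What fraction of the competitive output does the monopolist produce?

The monopolist equates marginal revenue to marginal cost: 244.5 − 8Q = 78 + 2Q, so Q = 16.65. From demand, P = 177.9.
Under competition P = MC: 244.5 − 4Q = 78 + 2Q ⇒ Q = 27.75, P = 133.5.
Ratio Q_m/Q_c = 16.65/27.75 = 0.6.

Q_m/Q_c = 0.6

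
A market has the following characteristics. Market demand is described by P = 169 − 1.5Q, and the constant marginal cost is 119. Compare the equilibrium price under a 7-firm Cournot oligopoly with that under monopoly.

Cournot: P = 125.25; Monopoly: P = 144

Cournot with 7 identical firms: the symmetric best-response condition is 169 − 12q = 119. Each firm produces q = 25/6, total output Q = 175/6, price P = 125.25.
The monopolist equates marginal revenue to marginal cost: 169 − 3Q = 119, so Q = 50/3. From demand, P = 144.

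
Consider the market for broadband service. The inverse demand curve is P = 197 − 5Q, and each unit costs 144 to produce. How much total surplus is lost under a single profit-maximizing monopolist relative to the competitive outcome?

DWL = 70.225

Under competition P = MC = 144, so Q = (197 − 144)/5 = 10.6.
A monopolist chooses Q where MR = MC. MR = 197 − 10Q; setting this equal to 144 gives Q = 5.3 and P = 170.5.
DWL is the triangle between Q = 5.3 and Q = 10.6: ½·(10.6 − 5.3)·(170.5 − 144) = 70.225.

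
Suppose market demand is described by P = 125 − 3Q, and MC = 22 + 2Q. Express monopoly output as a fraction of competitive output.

Q_m/Q_c = 0.625

The monopolist equates marginal revenue to marginal cost: 125 − 6Q = 22 + 2Q, so Q = 12.875. From demand, P = 86.375.
Under competition P = MC: 125 − 3Q = 22 + 2Q ⇒ Q = 20.6, P = 63.2.
Ratio Q_m/Q_c = 12.875/20.6 = 0.625.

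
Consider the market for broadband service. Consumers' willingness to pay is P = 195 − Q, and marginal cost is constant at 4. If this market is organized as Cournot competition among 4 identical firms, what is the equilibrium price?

With 4 symmetric Cournot firms, each firm's FOC gives 195 − 5q = 4, so q = 38.2, Q = 4·38.2 = 152.8, and P = 42.2.

P = 42.2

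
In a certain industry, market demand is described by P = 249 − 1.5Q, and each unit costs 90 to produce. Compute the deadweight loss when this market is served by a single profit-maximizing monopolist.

Competitive firms price at marginal cost: P = 90, giving Q = 106.
Monopoly sets MR = MC: 249 − 3Q = 90 ⇒ Q = 53, P = 249 − 1.5·53 = 169.5.
DWL is the triangle between Q = 53 and Q = 106: ½·(106 − 53)·(169.5 − 90) = 2106.75.

DWL = 2106.75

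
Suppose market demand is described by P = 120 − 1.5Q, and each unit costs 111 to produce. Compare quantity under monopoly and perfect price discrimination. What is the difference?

Q rises by 3

Monopoly sets MR = MC: 120 − 3Q = 111 ⇒ Q = 3, P = 120 − 1.5·3 = 115.5.
A perfectly discriminating monopolist sells every unit with P(Q) ≥ MC(Q), so output equals the competitive quantity Q = 6. Each buyer pays their reservation price, so CS = 0 and the firm captures all surplus.
Change in quantity: 6 − 3 = 3.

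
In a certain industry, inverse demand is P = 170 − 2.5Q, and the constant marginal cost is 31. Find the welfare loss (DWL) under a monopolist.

DWL = 966.05

Under competition P = MC = 31, so Q = (170 − 31)/2.5 = 55.6.
Monopoly sets MR = MC: 170 − 5Q = 31 ⇒ Q = 27.8, P = 170 − 2.5·27.8 = 100.5.
DWL is the triangle between Q = 27.8 and Q = 55.6: ½·(55.6 − 27.8)·(100.5 − 31) = 966.05.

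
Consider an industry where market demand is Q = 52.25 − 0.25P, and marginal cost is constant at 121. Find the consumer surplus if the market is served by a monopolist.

CS = 242

Inverting demand: P = 209 − 4Q.
The monopolist equates marginal revenue to marginal cost: 209 − 8Q = 121, so Q = 11. From demand, P = 165.
CS = ½·(209 − 165)·11 = 242.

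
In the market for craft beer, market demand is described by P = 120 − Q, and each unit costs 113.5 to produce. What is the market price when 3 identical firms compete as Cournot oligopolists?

P = 115.125

Cournot with 3 identical firms: the symmetric best-response condition is 120 − 4q = 113.5. Each firm produces q = 1.625, total output Q = 4.875, price P = 115.125.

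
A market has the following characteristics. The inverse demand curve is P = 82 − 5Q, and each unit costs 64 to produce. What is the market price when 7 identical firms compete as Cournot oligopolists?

Cournot with 7 identical firms: the symmetric best-response condition is 82 − 40q = 64. Each firm produces q = 0.45, total output Q = 3.15, price P = 66.25.

P = 66.25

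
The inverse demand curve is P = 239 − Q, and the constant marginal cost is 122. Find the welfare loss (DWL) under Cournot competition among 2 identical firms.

Under competition P = MC = 122, so Q = (239 − 122)/1 = 117.
With 2 symmetric Cournot firms, each firm's FOC gives 239 − 3q = 122, so q = 39, Q = 2·39 = 78, and P = 161.
DWL is the triangle between Q = 78 and Q = 117: ½·(117 − 78)·(161 − 122) = 760.5.

DWL = 760.5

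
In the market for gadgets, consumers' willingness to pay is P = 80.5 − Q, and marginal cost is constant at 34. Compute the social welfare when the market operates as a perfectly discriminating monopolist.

TS = 1081.125

With perfect price discrimination, output is the efficient level Q = 46.5 (where demand meets MC), but every buyer pays their willingness to pay: CS = 0 and PS = total surplus.
TS = 1081.125 (equal to competitive TS).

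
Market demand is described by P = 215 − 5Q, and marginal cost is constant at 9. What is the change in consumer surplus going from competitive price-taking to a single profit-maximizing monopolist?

Perfect competition: P = MC = 9, so 215 − 5Q = 9 and Q = 41.2.
CS = ½·(215 − 9)·41.2 = 4243.6.
The monopolist equates marginal revenue to marginal cost: 215 − 10Q = 9, so Q = 20.6. From demand, P = 112.
CS = ½·(215 − 112)·20.6 = 1060.9.
Change in consumer surplus: 1060.9 − 4243.6 = −3182.7.

Consumer surplus falls by 3182.7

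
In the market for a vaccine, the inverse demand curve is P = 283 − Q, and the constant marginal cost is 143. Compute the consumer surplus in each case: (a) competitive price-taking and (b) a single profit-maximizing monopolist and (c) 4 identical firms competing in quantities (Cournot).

Competition: CS = 9800; Monopoly: CS = 2450; Cournot: CS = 6272

Competitive firms price at marginal cost: P = 143, giving Q = 140.
CS = ½·(283 − 143)·140 = 9800.
Monopoly sets MR = MC: 283 − 2Q = 143 ⇒ Q = 70, P = 283 − 70 = 213.
CS = ½·(283 − 213)·70 = 2450.
With 4 symmetric Cournot firms, each firm's FOC gives 283 − 5q = 143, so q = 28, Q = 4·28 = 112, and P = 171.
CS = ½·(283 − 171)·112 = 6272.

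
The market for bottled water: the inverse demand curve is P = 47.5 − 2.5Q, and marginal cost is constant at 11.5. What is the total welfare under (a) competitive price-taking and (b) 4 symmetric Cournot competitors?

Perfect competition: P = MC = 11.5, so 47.5 − 2.5Q = 11.5 and Q = 14.4.
CS = ½·(47.5 − 11.5)·14.4 = 259.2; PS = (11.5 − 11.5)·14.4 = 0; TS = 259.2.
Cournot with 4 identical firms: the symmetric best-response condition is 47.5 − 12.5q = 11.5. Each firm produces q = 2.88, total output Q = 11.52, price P = 18.7.
CS = ½·(47.5 − 18.7)·11.52 = 165.888; PS = (18.7 − 11.5)·11.52 = 82.944; TS = 248.832.

Competition: TS = 259.2; Cournot: TS = 248.832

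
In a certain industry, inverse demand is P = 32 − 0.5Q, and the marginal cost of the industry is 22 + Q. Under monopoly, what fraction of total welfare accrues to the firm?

Monopoly sets MR = MC: 32 − Q = 22 + Q ⇒ Q = 5, P = 32 − 0.5·5 = 29.5.
CS = ½·(32 − 29.5)·5 = 6.25.
PS = P·Q − VC(Q) = 29.5·5 − (22·5 + ½·1·5²) = 25.
Share captured = PS/TS = 25/31.25 = 0.8.

PS/TS = 0.8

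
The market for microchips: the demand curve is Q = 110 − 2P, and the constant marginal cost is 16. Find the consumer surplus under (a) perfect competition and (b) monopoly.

Competition: CS = 1521; Monopoly: CS = 380.25

Inverting demand: P = 55 − 0.5Q.
Competitive firms price at marginal cost: P = 16, giving Q = 78.
CS = ½·(55 − 16)·78 = 1521.
A monopolist chooses Q where MR = MC. MR = 55 − Q; setting this equal to 16 gives Q = 39 and P = 35.5.
CS = ½·(55 − 35.5)·39 = 380.25.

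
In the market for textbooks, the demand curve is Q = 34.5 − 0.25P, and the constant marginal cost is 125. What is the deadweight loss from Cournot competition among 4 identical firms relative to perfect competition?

Inverting demand: P = 138 − 4Q.
Under competition P = MC = 125, so Q = (138 − 125)/4 = 3.25.
Cournot with 4 identical firms: the symmetric best-response condition is 138 − 20q = 125. Each firm produces q = 0.65, total output Q = 2.6, price P = 127.6.
DWL is the triangle between Q = 2.6 and Q = 3.25: ½·(3.25 − 2.6)·(127.6 − 125) = 0.845.

DWL = 0.845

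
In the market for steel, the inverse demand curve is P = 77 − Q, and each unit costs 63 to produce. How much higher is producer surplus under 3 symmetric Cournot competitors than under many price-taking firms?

Competitive firms price at marginal cost: P = 63, giving Q = 14.
PS = (63 − 63)·14 = 0.
Cournot with 3 identical firms: the symmetric best-response condition is 77 − 4q = 63. Each firm produces q = 3.5, total output Q = 10.5, price P = 66.5.
PS = (66.5 − 63)·10.5 = 36.75.
Change in producer surplus: 36.75 − 0 = 36.75.

Producer surplus rises by 36.75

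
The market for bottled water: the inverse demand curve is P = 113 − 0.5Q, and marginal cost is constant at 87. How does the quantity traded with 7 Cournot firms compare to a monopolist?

With 7 symmetric Cournot firms, each firm's FOC gives 113 − 4q = 87, so q = 6.5, Q = 7·6.5 = 45.5, and P = 90.25.
The monopolist equates marginal revenue to marginal cost: 113 − Q = 87, so Q = 26. From demand, P = 100.

Cournot: Q = 45.5; Monopoly: Q = 26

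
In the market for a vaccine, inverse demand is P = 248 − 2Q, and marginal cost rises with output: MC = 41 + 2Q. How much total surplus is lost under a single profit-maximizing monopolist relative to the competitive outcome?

Competitive equilibrium sets price equal to marginal cost: 248 − 2Q = 41 + 2Q, so Q = 51.75 and P = 144.5.
A monopolist chooses Q where MR = MC. MR = 248 − 4Q; setting this equal to 41 + 2Q gives Q = 34.5 and P = 179.
CS = ½·(248 − 144.5)·51.75 = 42849/16; PS = (144.5·51.75 − 41·51.75 − ½·2·51.75²) = 42849/16; TS = 5356.125.
CS = ½·(248 − 179)·34.5 = 1190.25; PS = (179·34.5 − 41·34.5 − ½·2·34.5²) = 3570.75; TS = 4761.
DWL = 5356.125 − 4761 = 595.125.

DWL = 595.125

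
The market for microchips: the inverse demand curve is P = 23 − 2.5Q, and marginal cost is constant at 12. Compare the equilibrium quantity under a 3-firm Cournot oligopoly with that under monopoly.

Cournot: Q = 3.3; Monopoly: Q = 2.2

Cournot with 3 identical firms: the symmetric best-response condition is 23 − 10q = 12. Each firm produces q = 1.1, total output Q = 3.3, price P = 14.75.
A monopolist chooses Q where MR = MC. MR = 23 − 5Q; setting this equal to 12 gives Q = 2.2 and P = 17.5.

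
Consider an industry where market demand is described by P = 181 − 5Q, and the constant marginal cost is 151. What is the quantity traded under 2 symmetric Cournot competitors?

Q = 4

In a 2-firm Cournot equilibrium, symmetry and the first-order condition give q = (181 − 151)/(15) = 2. So Q = 4 and P = 161.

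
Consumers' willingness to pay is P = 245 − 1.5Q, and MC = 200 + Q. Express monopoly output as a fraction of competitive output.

Q_m/Q_c = 0.625

The monopolist equates marginal revenue to marginal cost: 245 − 3Q = 200 + Q, so Q = 11.25. From demand, P = 228.125.
Under competition P = MC: 245 − 1.5Q = 200 + Q ⇒ Q = 18, P = 218.
Ratio Q_m/Q_c = 11.25/18 = 0.625.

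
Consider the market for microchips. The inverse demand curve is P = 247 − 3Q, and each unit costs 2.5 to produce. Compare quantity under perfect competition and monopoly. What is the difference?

Quantity falls by 40.75

Under competition P = MC = 2.5, so Q = (247 − 2.5)/3 = 81.5.
Monopoly sets MR = MC: 247 − 6Q = 2.5 ⇒ Q = 40.75, P = 247 − 3·40.75 = 124.75.
Change in quantity: 40.75 − 81.5 = −40.75.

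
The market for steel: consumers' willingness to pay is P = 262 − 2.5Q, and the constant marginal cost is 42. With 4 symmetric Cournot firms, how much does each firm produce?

q_i = 17.6

In a 4-firm Cournot equilibrium, symmetry and the first-order condition give q = (262 − 42)/(12.5) = 17.6. So Q = 70.4 and P = 86.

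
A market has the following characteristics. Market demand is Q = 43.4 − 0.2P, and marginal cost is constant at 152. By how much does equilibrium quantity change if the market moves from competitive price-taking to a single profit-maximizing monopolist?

Q falls by 6.5

Inverting demand: P = 217 − 5Q.
Under competition P = MC = 152, so Q = (217 − 152)/5 = 13.
Monopoly sets MR = MC: 217 − 10Q = 152 ⇒ Q = 6.5, P = 217 − 5·6.5 = 184.5.
Change in equilibrium quantity: 6.5 − 13 = −6.5.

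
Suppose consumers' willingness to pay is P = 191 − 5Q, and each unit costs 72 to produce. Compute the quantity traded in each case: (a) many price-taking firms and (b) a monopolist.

Competitive firms price at marginal cost: P = 72, giving Q = 23.8.
Monopoly sets MR = MC: 191 − 10Q = 72 ⇒ Q = 11.9, P = 191 − 5·11.9 = 131.5.

Competition: Q = 23.8; Monopoly: Q = 11.9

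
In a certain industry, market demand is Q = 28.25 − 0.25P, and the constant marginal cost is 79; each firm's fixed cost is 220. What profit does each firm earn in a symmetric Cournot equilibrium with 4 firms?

π_i = −208.44

Inverting demand: P = 113 − 4Q.
Cournot with 4 identical firms: the symmetric best-response condition is 113 − 20q = 79. Each firm produces q = 1.7, total output Q = 6.8, price P = 85.8.
Each firm's profit = (85.8 − 79)·1.7 − 220 = −208.44.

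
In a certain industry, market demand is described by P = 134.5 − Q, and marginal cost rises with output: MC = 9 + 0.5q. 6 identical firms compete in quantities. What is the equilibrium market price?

P = 34.1

With 6 symmetric Cournot firms, each firm's FOC gives 134.5 − 7q = 9 + 0.5q, so q = 251/15, Q = 6·251/15 = 100.4, and P = 34.1.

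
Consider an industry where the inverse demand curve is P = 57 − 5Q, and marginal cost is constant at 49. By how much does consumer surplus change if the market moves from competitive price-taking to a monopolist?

Consumer surplus falls by 4.8

Under competition P = MC = 49, so Q = (57 − 49)/5 = 1.6.
CS = ½·(57 − 49)·1.6 = 6.4.
A monopolist chooses Q where MR = MC. MR = 57 − 10Q; setting this equal to 49 gives Q = 0.8 and P = 53.
CS = ½·(57 − 53)·0.8 = 1.6.
Change in consumer surplus: 1.6 − 6.4 = −4.8.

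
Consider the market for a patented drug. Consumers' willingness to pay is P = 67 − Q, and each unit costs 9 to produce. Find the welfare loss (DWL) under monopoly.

Competitive firms price at marginal cost: P = 9, giving Q = 58.
Monopoly sets MR = MC: 67 − 2Q = 9 ⇒ Q = 29, P = 67 − 29 = 38.
DWL is the triangle between Q = 29 and Q = 58: ½·(58 − 29)·(38 − 9) = 420.5.

DWL = 420.5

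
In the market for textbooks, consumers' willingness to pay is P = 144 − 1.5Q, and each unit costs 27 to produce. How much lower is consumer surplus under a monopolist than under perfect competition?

CS falls by 3422.25

Under competition P = MC = 27, so Q = (144 − 27)/1.5 = 78.
CS = ½·(144 − 27)·78 = 4563.
A monopolist chooses Q where MR = MC. MR = 144 − 3Q; setting this equal to 27 gives Q = 39 and P = 85.5.
CS = ½·(144 − 85.5)·39 = 1140.75.
Change in consumer surplus: 1140.75 − 4563 = −3422.25.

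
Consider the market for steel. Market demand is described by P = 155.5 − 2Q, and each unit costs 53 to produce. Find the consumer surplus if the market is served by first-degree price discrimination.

Under first-degree price discrimination the firm charges each unit its demand price and produces up to where P = MC, i.e. Q = 51.25. Consumer surplus is zero; producer surplus equals total surplus.
CS = 0.

CS = 0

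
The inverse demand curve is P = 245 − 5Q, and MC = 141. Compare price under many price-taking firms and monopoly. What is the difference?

Price rises by 52

Perfect competition: P = MC = 141, so 245 − 5Q = 141 and Q = 20.8.
Monopoly sets MR = MC: 245 − 10Q = 141 ⇒ Q = 10.4, P = 245 − 5·10.4 = 193.
Change in price: 193 − 141 = 52.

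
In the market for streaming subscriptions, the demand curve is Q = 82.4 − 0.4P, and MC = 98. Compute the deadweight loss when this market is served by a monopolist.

Inverting demand: P = 206 − 2.5Q.
Under competition P = MC = 98, so Q = (206 − 98)/2.5 = 43.2.
A monopolist chooses Q where MR = MC. MR = 206 − 5Q; setting this equal to 98 gives Q = 21.6 and P = 152.
DWL is the triangle between Q = 21.6 and Q = 43.2: ½·(43.2 − 21.6)·(152 − 98) = 583.2.

DWL = 583.2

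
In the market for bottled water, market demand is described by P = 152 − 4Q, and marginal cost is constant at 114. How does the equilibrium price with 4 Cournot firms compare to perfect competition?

With 4 symmetric Cournot firms, each firm's FOC gives 152 − 20q = 114, so q = 1.9, Q = 4·1.9 = 7.6, and P = 121.6.
Perfect competition: P = MC = 114, so 152 − 4Q = 114 and Q = 9.5.

Cournot: P = 121.6; Competition: P = 114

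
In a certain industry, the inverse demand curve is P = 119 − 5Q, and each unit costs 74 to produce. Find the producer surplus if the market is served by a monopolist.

PS = 101.25

The monopolist equates marginal revenue to marginal cost: 119 − 10Q = 74, so Q = 4.5. From demand, P = 96.5.
PS = (96.5 − 74)·4.5 = 101.25.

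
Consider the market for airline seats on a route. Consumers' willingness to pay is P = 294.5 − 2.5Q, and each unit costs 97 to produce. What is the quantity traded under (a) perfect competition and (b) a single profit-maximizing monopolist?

Competition: Q = 79; Monopoly: Q = 39.5

Perfect competition: P = MC = 97, so 294.5 − 2.5Q = 97 and Q = 79.
The monopolist equates marginal revenue to marginal cost: 294.5 − 5Q = 97, so Q = 39.5. From demand, P = 195.75.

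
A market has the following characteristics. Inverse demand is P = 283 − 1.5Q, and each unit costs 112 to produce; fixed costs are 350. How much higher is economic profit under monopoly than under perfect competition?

π rises by 4873.5

Under competition P = MC = 112, so Q = (283 − 112)/1.5 = 114.
Profit = (112 − 112)·114 − 350 = −350.
The monopolist equates marginal revenue to marginal cost: 283 − 3Q = 112, so Q = 57. From demand, P = 197.5.
Profit = (197.5 − 112)·57 − 350 = 4523.5.
Change in economic profit: 4523.5 − −350 = 4873.5.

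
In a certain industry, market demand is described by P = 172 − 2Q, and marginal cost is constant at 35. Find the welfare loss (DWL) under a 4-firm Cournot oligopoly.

Perfect competition: P = MC = 35, so 172 − 2Q = 35 and Q = 68.5.
In a 4-firm Cournot equilibrium, symmetry and the first-order condition give q = (172 − 35)/(10) = 13.7. So Q = 54.8 and P = 62.4.
DWL is the triangle between Q = 54.8 and Q = 68.5: ½·(68.5 − 54.8)·(62.4 − 35) = 187.69.

DWL = 187.69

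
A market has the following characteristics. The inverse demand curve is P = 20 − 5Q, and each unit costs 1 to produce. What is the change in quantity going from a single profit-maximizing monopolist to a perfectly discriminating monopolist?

Q rises by 1.9

A monopolist chooses Q where MR = MC. MR = 20 − 10Q; setting this equal to 1 gives Q = 1.9 and P = 10.5.
A perfectly discriminating monopolist sells every unit with P(Q) ≥ MC(Q), so output equals the competitive quantity Q = 3.8. Each buyer pays their reservation price, so CS = 0 and the firm captures all surplus.
Change in quantity: 3.8 − 1.9 = 1.9.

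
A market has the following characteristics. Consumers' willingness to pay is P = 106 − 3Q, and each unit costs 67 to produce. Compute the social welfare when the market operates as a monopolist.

Monopoly sets MR = MC: 106 − 6Q = 67 ⇒ Q = 6.5, P = 106 − 3·6.5 = 86.5.
CS = ½·(106 − 86.5)·6.5 = 63.375; PS = (86.5 − 67)·6.5 = 126.75; TS = 190.125.

TS = 190.125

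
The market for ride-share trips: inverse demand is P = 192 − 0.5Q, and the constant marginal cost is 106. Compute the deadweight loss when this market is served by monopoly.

Under competition P = MC = 106, so Q = (192 − 106)/0.5 = 172.
Monopoly sets MR = MC: 192 − Q = 106 ⇒ Q = 86, P = 192 − 0.5·86 = 149.
DWL is the triangle between Q = 86 and Q = 172: ½·(172 − 86)·(149 − 106) = 1849.

DWL = 1849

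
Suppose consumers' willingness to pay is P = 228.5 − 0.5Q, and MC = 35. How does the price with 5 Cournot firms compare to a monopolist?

Cournot: P = 67.25; Monopoly: P = 131.75

Cournot with 5 identical firms: the symmetric best-response condition is 228.5 − 3q = 35. Each firm produces q = 64.5, total output Q = 322.5, price P = 67.25.
Monopoly sets MR = MC: 228.5 − Q = 35 ⇒ Q = 193.5, P = 228.5 − 0.5·193.5 = 131.75.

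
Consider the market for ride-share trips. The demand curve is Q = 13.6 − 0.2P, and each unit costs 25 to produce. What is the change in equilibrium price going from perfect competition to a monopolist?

Inverting demand: P = 68 − 5Q.
Competitive firms price at marginal cost: P = 25, giving Q = 8.6.
A monopolist chooses Q where MR = MC. MR = 68 − 10Q; setting this equal to 25 gives Q = 4.3 and P = 46.5.
Change in equilibrium price: 46.5 − 25 = 21.5.

Equilibrium price rises by 21.5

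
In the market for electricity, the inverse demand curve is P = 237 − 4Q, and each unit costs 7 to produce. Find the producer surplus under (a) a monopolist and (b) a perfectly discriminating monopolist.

Monopoly sets MR = MC: 237 − 8Q = 7 ⇒ Q = 28.75, P = 237 − 4·28.75 = 122.
PS = (122 − 7)·28.75 = 3306.25.
With perfect price discrimination, output is the efficient level Q = 57.5 (where demand meets MC), but every buyer pays their willingness to pay: CS = 0 and PS = total surplus.
PS = ½·(237 − 7)·57.5 = 6612.5.

Monopoly: PS = 3306.25; Perfect PD: PS = 6612.5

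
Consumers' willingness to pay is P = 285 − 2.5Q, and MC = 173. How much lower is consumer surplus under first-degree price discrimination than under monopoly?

Consumer surplus falls by 627.2

A monopolist chooses Q where MR = MC. MR = 285 − 5Q; setting this equal to 173 gives Q = 22.4 and P = 229.
CS = ½·(285 − 229)·22.4 = 627.2.
A perfectly discriminating monopolist sells every unit with P(Q) ≥ MC(Q), so output equals the competitive quantity Q = 44.8. Each buyer pays their reservation price, so CS = 0 and the firm captures all surplus.
CS = 0.
Change in consumer surplus: 0 − 627.2 = −627.2.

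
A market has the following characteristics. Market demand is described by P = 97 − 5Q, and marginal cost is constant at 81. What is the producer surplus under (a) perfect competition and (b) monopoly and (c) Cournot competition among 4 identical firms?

Competition: PS = 0; Monopoly: PS = 12.8; Cournot: PS = 8.192

Under competition P = MC = 81, so Q = (97 − 81)/5 = 3.2.
PS = (81 − 81)·3.2 = 0.
The monopolist equates marginal revenue to marginal cost: 97 − 10Q = 81, so Q = 1.6. From demand, P = 89.
PS = (89 − 81)·1.6 = 12.8.
With 4 symmetric Cournot firms, each firm's FOC gives 97 − 25q = 81, so q = 0.64, Q = 4·0.64 = 2.56, and P = 84.2.
PS = (84.2 − 81)·2.56 = 8.192.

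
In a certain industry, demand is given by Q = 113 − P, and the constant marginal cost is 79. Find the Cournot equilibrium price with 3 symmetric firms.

P = 87.5

Inverting demand: P = 113 − Q.
With 3 symmetric Cournot firms, each firm's FOC gives 113 − 4q = 79, so q = 8.5, Q = 3·8.5 = 25.5, and P = 87.5.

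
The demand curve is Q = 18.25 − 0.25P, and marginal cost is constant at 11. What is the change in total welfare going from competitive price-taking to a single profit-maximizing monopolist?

Inverting demand: P = 73 − 4Q.
Competitive firms price at marginal cost: P = 11, giving Q = 15.5.
CS = ½·(73 − 11)·15.5 = 480.5; PS = (11 − 11)·15.5 = 0; TS = 480.5.
The monopolist equates marginal revenue to marginal cost: 73 − 8Q = 11, so Q = 7.75. From demand, P = 42.
CS = ½·(73 − 42)·7.75 = 120.125; PS = (42 − 11)·7.75 = 240.25; TS = 360.375.
Change in total welfare: 360.375 − 480.5 = −120.125.

Total welfare falls by 120.125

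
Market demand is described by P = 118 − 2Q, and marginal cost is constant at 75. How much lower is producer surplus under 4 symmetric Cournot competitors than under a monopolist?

The monopolist equates marginal revenue to marginal cost: 118 − 4Q = 75, so Q = 10.75. From demand, P = 96.5.
PS = (96.5 − 75)·10.75 = 231.125.
With 4 symmetric Cournot firms, each firm's FOC gives 118 − 10q = 75, so q = 4.3, Q = 4·4.3 = 17.2, and P = 83.6.
PS = (83.6 − 75)·17.2 = 147.92.
Change in producer surplus: 147.92 − 231.125 = −83.205.

Producer surplus falls by 83.205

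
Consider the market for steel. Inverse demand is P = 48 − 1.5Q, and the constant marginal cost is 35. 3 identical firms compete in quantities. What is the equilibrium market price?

With 3 symmetric Cournot firms, each firm's FOC gives 48 − 6q = 35, so q = 13/6, Q = 3·13/6 = 6.5, and P = 38.25.

P = 38.25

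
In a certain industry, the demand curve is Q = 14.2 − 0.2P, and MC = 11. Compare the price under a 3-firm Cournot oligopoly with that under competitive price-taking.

Inverting demand: P = 71 − 5Q.
With 3 symmetric Cournot firms, each firm's FOC gives 71 − 20q = 11, so q = 3, Q = 3·3 = 9, and P = 26.
Competitive firms price at marginal cost: P = 11, giving Q = 12.

Cournot: P = 26; Competition: P = 11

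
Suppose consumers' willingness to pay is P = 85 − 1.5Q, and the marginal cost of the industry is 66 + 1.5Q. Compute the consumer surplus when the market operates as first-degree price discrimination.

A perfectly discriminating monopolist sells every unit with P(Q) ≥ MC(Q), so output equals the competitive quantity Q = 19/3. Each buyer pays their reservation price, so CS = 0 and the firm captures all surplus.
CS = 0.

CS = 0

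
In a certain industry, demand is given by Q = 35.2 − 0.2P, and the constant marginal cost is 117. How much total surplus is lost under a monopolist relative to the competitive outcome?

Inverting demand: P = 176 − 5Q.
Perfect competition: P = MC = 117, so 176 − 5Q = 117 and Q = 11.8.
The monopolist equates marginal revenue to marginal cost: 176 − 10Q = 117, so Q = 5.9. From demand, P = 146.5.
DWL is the triangle between Q = 5.9 and Q = 11.8: ½·(11.8 − 5.9)·(146.5 − 117) = 87.025.

DWL = 87.025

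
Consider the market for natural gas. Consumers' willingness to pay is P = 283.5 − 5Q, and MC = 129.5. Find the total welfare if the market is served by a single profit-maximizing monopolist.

A monopolist chooses Q where MR = MC. MR = 283.5 − 10Q; setting this equal to 129.5 gives Q = 15.4 and P = 206.5.
CS = ½·(283.5 − 206.5)·15.4 = 592.9; PS = (206.5 − 129.5)·15.4 = 1185.8; TS = 1778.7.

TS = 1778.7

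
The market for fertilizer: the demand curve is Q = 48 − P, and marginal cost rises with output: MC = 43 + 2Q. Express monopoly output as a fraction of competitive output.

Q_m/Q_c = 0.75

Inverting demand: P = 48 − Q.
Monopoly sets MR = MC: 48 − 2Q = 43 + 2Q ⇒ Q = 1.25, P = 48 − 1.25 = 46.75.
Competitive equilibrium sets price equal to marginal cost: 48 − Q = 43 + 2Q, so Q = 5/3 and P = 139/3.
Ratio Q_m/Q_c = 1.25/(5/3) = 0.75.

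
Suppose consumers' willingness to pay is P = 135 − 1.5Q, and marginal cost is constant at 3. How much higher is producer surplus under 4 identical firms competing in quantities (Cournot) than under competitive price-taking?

Producer surplus rises by 1858.56

Under competition P = MC = 3, so Q = (135 − 3)/1.5 = 88.
PS = (3 − 3)·88 = 0.
In a 4-firm Cournot equilibrium, symmetry and the first-order condition give q = (135 − 3)/(7.5) = 17.6. So Q = 70.4 and P = 29.4.
PS = (29.4 − 3)·70.4 = 1858.56.
Change in producer surplus: 1858.56 − 0 = 1858.56.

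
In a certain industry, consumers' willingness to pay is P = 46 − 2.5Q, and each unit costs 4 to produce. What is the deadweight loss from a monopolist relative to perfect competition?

DWL = 88.2

Perfect competition: P = MC = 4, so 46 − 2.5Q = 4 and Q = 16.8.
Monopoly sets MR = MC: 46 − 5Q = 4 ⇒ Q = 8.4, P = 46 − 2.5·8.4 = 25.
DWL is the triangle between Q = 8.4 and Q = 16.8: ½·(16.8 − 8.4)·(25 − 4) = 88.2.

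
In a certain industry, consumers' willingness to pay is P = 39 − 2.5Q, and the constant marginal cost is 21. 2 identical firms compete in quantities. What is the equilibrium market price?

P = 27

Cournot with 2 identical firms: the symmetric best-response condition is 39 − 7.5q = 21. Each firm produces q = 2.4, total output Q = 4.8, price P = 27.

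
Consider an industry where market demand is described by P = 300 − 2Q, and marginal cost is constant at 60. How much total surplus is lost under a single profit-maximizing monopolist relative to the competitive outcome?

Competitive firms price at marginal cost: P = 60, giving Q = 120.
The monopolist equates marginal revenue to marginal cost: 300 − 4Q = 60, so Q = 60. From demand, P = 180.
DWL is the triangle between Q = 60 and Q = 120: ½·(120 − 60)·(180 − 60) = 3600.

DWL = 3600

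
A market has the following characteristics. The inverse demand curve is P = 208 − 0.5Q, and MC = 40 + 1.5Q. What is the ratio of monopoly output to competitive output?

The monopolist equates marginal revenue to marginal cost: 208 − Q = 40 + 1.5Q, so Q = 67.2. From demand, P = 174.4.
Competitive equilibrium sets price equal to marginal cost: 208 − 0.5Q = 40 + 1.5Q, so Q = 84 and P = 166.
Ratio Q_m/Q_c = 67.2/84 = 0.8.

Q_m/Q_c = 0.8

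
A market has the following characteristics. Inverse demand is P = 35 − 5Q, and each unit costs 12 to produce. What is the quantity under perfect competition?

Q = 4.6

Under competition P = MC = 12, so Q = (35 − 12)/5 = 4.6.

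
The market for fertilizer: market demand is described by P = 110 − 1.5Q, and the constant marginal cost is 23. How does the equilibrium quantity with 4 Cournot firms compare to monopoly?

Cournot: Q = 46.4; Monopoly: Q = 29

With 4 symmetric Cournot firms, each firm's FOC gives 110 − 7.5q = 23, so q = 11.6, Q = 4·11.6 = 46.4, and P = 40.4.
A monopolist chooses Q where MR = MC. MR = 110 − 3Q; setting this equal to 23 gives Q = 29 and P = 66.5.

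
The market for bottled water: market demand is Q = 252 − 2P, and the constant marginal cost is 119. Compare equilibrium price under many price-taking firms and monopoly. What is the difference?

Inverting demand: P = 126 − 0.5Q.
Competitive firms price at marginal cost: P = 119, giving Q = 14.
Monopoly sets MR = MC: 126 − Q = 119 ⇒ Q = 7, P = 126 − 0.5·7 = 122.5.
Change in equilibrium price: 122.5 − 119 = 3.5.

Equilibrium price rises by 3.5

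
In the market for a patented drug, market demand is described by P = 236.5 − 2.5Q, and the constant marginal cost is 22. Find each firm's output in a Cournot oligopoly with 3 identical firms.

q_i = 21.45

Cournot with 3 identical firms: the symmetric best-response condition is 236.5 − 10q = 22. Each firm produces q = 21.45, total output Q = 64.35, price P = 75.625.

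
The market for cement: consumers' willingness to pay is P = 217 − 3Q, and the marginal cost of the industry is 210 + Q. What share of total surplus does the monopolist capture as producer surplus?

PS/TS = 0.7

Monopoly sets MR = MC: 217 − 6Q = 210 + Q ⇒ Q = 1, P = 217 − 3·1 = 214.
CS = ½·(217 − 214)·1 = 1.5.
PS = P·Q − VC(Q) = 214·1 − (210·1 + ½·1·1²) = 3.5.
Share captured = PS/TS = 3.5/5 = 0.7.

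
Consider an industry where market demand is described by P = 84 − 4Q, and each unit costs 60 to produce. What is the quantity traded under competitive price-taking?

Q = 6

Under competition P = MC = 60, so Q = (84 − 60)/4 = 6.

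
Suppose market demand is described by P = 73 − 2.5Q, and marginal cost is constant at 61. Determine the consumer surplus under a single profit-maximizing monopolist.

CS = 7.2

Monopoly sets MR = MC: 73 − 5Q = 61 ⇒ Q = 2.4, P = 73 − 2.5·2.4 = 67.
CS = ½·(73 − 67)·2.4 = 7.2.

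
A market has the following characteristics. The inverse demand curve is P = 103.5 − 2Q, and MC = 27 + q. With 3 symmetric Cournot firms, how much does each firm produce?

In a 3-firm Cournot equilibrium, symmetry and the first-order condition give q = (103.5 − 27)/(9) = 8.5. So Q = 25.5 and P = 52.5.

q_i = 8.5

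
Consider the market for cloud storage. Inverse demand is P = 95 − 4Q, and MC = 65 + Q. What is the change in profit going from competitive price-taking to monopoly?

π rises by 32

Under competition P = MC: 95 − 4Q = 65 + Q ⇒ Q = 6, P = 71.
Profit = 71·6 − (65·6 + ½·1·6²) = 18.
Monopoly sets MR = MC: 95 − 8Q = 65 + Q ⇒ Q = 10/3, P = 95 − 4·10/3 = 245/3.
Profit = 245/3·10/3 − (65·10/3 + ½·1·(10/3)²) = 50.
Change in profit: 50 − 18 = 32.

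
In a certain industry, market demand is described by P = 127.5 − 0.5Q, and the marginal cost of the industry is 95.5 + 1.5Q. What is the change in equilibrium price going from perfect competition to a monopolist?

Equilibrium price rises by 1.6

Competitive equilibrium sets price equal to marginal cost: 127.5 − 0.5Q = 95.5 + 1.5Q, so Q = 16 and P = 119.5.
Monopoly sets MR = MC: 127.5 − Q = 95.5 + 1.5Q ⇒ Q = 12.8, P = 127.5 − 0.5·12.8 = 121.1.
Change in equilibrium price: 121.1 − 119.5 = 1.6.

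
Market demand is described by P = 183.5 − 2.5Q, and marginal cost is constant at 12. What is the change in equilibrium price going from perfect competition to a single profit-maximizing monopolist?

P rises by 85.75

Perfect competition: P = MC = 12, so 183.5 − 2.5Q = 12 and Q = 68.6.
A monopolist chooses Q where MR = MC. MR = 183.5 − 5Q; setting this equal to 12 gives Q = 34.3 and P = 97.75.
Change in equilibrium price: 97.75 − 12 = 85.75.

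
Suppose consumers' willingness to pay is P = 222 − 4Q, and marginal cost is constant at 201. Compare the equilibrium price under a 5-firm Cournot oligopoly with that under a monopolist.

Cournot: P = 204.5; Monopoly: P = 211.5

With 5 symmetric Cournot firms, each firm's FOC gives 222 − 24q = 201, so q = 0.875, Q = 5·0.875 = 4.375, and P = 204.5.
The monopolist equates marginal revenue to marginal cost: 222 − 8Q = 201, so Q = 2.625. From demand, P = 211.5.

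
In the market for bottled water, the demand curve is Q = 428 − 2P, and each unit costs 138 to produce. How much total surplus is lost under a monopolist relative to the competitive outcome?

Inverting demand: P = 214 − 0.5Q.
Under competition P = MC = 138, so Q = (214 − 138)/0.5 = 152.
A monopolist chooses Q where MR = MC. MR = 214 − Q; setting this equal to 138 gives Q = 76 and P = 176.
DWL is the triangle between Q = 76 and Q = 152: ½·(152 − 76)·(176 − 138) = 1444.

DWL = 1444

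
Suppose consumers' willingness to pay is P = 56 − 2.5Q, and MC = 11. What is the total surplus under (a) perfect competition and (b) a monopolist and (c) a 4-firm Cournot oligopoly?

Competition: TS = 405; Monopoly: TS = 303.75; Cournot: TS = 388.8

Under competition P = MC = 11, so Q = (56 − 11)/2.5 = 18.
CS = ½·(56 − 11)·18 = 405; PS = (11 − 11)·18 = 0; TS = 405.
The monopolist equates marginal revenue to marginal cost: 56 − 5Q = 11, so Q = 9. From demand, P = 33.5.
CS = ½·(56 − 33.5)·9 = 101.25; PS = (33.5 − 11)·9 = 202.5; TS = 303.75.
Cournot with 4 identical firms: the symmetric best-response condition is 56 − 12.5q = 11. Each firm produces q = 3.6, total output Q = 14.4, price P = 20.
CS = ½·(56 − 20)·14.4 = 259.2; PS = (20 − 11)·14.4 = 129.6; TS = 388.8.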